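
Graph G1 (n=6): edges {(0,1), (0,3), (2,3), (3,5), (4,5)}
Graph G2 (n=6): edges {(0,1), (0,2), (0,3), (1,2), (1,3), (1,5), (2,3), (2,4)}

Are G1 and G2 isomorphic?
No, not isomorphic

The graphs are NOT isomorphic.

Counting triangles (3-cliques): G1 has 0, G2 has 4.
Triangle count is an isomorphism invariant, so differing triangle counts rule out isomorphism.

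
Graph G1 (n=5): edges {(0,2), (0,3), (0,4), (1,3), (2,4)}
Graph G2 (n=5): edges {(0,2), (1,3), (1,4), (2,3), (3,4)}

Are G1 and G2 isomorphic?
Yes, isomorphic

The graphs are isomorphic.
One valid mapping φ: V(G1) → V(G2): 0→3, 1→0, 2→1, 3→2, 4→4

Verify φ preserves adjacency — for each edge of G1, its image is an edge of G2:
  (0,2) → (φ(0),φ(2)) = (1,3) ∈ E(G2) ✓
  (0,3) → (φ(0),φ(3)) = (2,3) ∈ E(G2) ✓
  (0,4) → (φ(0),φ(4)) = (3,4) ∈ E(G2) ✓
  (1,3) → (φ(1),φ(3)) = (0,2) ∈ E(G2) ✓
  (2,4) → (φ(2),φ(4)) = (1,4) ∈ E(G2) ✓
All 5 edges of G1 map to edges of G2, and |E(G1)| = |E(G2)| = 5, so φ is a bijection on edges as well as vertices. Hence G1 ≅ G2.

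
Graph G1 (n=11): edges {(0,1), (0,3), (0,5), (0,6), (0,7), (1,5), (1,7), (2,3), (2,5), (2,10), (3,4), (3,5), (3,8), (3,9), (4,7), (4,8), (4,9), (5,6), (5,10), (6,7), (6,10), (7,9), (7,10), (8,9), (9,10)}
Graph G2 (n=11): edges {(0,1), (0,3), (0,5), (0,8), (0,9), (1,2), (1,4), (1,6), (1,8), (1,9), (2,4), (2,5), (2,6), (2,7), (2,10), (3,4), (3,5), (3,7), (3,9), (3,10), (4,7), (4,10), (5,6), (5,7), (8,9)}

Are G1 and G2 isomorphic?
Yes, isomorphic

The graphs are isomorphic.
One valid mapping φ: V(G1) → V(G2): 0→4, 1→10, 2→6, 3→1, 4→9, 5→2, 6→7, 7→3, 8→8, 9→0, 10→5

Verify φ preserves adjacency — for each edge of G1, its image is an edge of G2:
  (0,1) → (φ(0),φ(1)) = (4,10) ∈ E(G2) ✓
  (0,3) → (φ(0),φ(3)) = (1,4) ∈ E(G2) ✓
  (0,5) → (φ(0),φ(5)) = (2,4) ∈ E(G2) ✓
  (0,6) → (φ(0),φ(6)) = (4,7) ∈ E(G2) ✓
  (0,7) → (φ(0),φ(7)) = (3,4) ∈ E(G2) ✓
  (1,5) → (φ(1),φ(5)) = (2,10) ∈ E(G2) ✓
  (1,7) → (φ(1),φ(7)) = (3,10) ∈ E(G2) ✓
  (2,3) → (φ(2),φ(3)) = (1,6) ∈ E(G2) ✓
  (2,5) → (φ(2),φ(5)) = (2,6) ∈ E(G2) ✓
  (2,10) → (φ(2),φ(10)) = (5,6) ∈ E(G2) ✓
  (3,4) → (φ(3),φ(4)) = (1,9) ∈ E(G2) ✓
  (3,5) → (φ(3),φ(5)) = (1,2) ∈ E(G2) ✓
  (3,8) → (φ(3),φ(8)) = (1,8) ∈ E(G2) ✓
  (3,9) → (φ(3),φ(9)) = (0,1) ∈ E(G2) ✓
  (4,7) → (φ(4),φ(7)) = (3,9) ∈ E(G2) ✓
  (4,8) → (φ(4),φ(8)) = (8,9) ∈ E(G2) ✓
  (4,9) → (φ(4),φ(9)) = (0,9) ∈ E(G2) ✓
  (5,6) → (φ(5),φ(6)) = (2,7) ∈ E(G2) ✓
  (5,10) → (φ(5),φ(10)) = (2,5) ∈ E(G2) ✓
  (6,7) → (φ(6),φ(7)) = (3,7) ∈ E(G2) ✓
  (6,10) → (φ(6),φ(10)) = (5,7) ∈ E(G2) ✓
  (7,9) → (φ(7),φ(9)) = (0,3) ∈ E(G2) ✓
  (7,10) → (φ(7),φ(10)) = (3,5) ∈ E(G2) ✓
  (8,9) → (φ(8),φ(9)) = (0,8) ∈ E(G2) ✓
  (9,10) → (φ(9),φ(10)) = (0,5) ∈ E(G2) ✓
All 25 edges of G1 map to edges of G2, and |E(G1)| = |E(G2)| = 25, so φ is a bijection on edges as well as vertices. Hence G1 ≅ G2.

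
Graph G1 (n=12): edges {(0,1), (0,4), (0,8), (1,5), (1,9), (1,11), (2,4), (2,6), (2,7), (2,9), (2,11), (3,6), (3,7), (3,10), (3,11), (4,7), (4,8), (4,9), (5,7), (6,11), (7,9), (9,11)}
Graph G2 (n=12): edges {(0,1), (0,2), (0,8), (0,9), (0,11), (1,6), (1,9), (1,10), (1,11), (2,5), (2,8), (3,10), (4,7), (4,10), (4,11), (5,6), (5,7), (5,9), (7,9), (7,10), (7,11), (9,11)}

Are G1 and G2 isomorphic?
Yes, isomorphic

The graphs are isomorphic.
One valid mapping φ: V(G1) → V(G2): 0→2, 1→5, 2→11, 3→10, 4→0, 5→6, 6→4, 7→1, 8→8, 9→9, 10→3, 11→7

Verify φ preserves adjacency — for each edge of G1, its image is an edge of G2:
  (0,1) → (φ(0),φ(1)) = (2,5) ∈ E(G2) ✓
  (0,4) → (φ(0),φ(4)) = (0,2) ∈ E(G2) ✓
  (0,8) → (φ(0),φ(8)) = (2,8) ∈ E(G2) ✓
  (1,5) → (φ(1),φ(5)) = (5,6) ∈ E(G2) ✓
  (1,9) → (φ(1),φ(9)) = (5,9) ∈ E(G2) ✓
  (1,11) → (φ(1),φ(11)) = (5,7) ∈ E(G2) ✓
  (2,4) → (φ(2),φ(4)) = (0,11) ∈ E(G2) ✓
  (2,6) → (φ(2),φ(6)) = (4,11) ∈ E(G2) ✓
  (2,7) → (φ(2),φ(7)) = (1,11) ∈ E(G2) ✓
  (2,9) → (φ(2),φ(9)) = (9,11) ∈ E(G2) ✓
  (2,11) → (φ(2),φ(11)) = (7,11) ∈ E(G2) ✓
  (3,6) → (φ(3),φ(6)) = (4,10) ∈ E(G2) ✓
  (3,7) → (φ(3),φ(7)) = (1,10) ∈ E(G2) ✓
  (3,10) → (φ(3),φ(10)) = (3,10) ∈ E(G2) ✓
  (3,11) → (φ(3),φ(11)) = (7,10) ∈ E(G2) ✓
  (4,7) → (φ(4),φ(7)) = (0,1) ∈ E(G2) ✓
  (4,8) → (φ(4),φ(8)) = (0,8) ∈ E(G2) ✓
  (4,9) → (φ(4),φ(9)) = (0,9) ∈ E(G2) ✓
  (5,7) → (φ(5),φ(7)) = (1,6) ∈ E(G2) ✓
  (6,11) → (φ(6),φ(11)) = (4,7) ∈ E(G2) ✓
  (7,9) → (φ(7),φ(9)) = (1,9) ∈ E(G2) ✓
  (9,11) → (φ(9),φ(11)) = (7,9) ∈ E(G2) ✓
All 22 edges of G1 map to edges of G2, and |E(G1)| = |E(G2)| = 22, so φ is a bijection on edges as well as vertices. Hence G1 ≅ G2.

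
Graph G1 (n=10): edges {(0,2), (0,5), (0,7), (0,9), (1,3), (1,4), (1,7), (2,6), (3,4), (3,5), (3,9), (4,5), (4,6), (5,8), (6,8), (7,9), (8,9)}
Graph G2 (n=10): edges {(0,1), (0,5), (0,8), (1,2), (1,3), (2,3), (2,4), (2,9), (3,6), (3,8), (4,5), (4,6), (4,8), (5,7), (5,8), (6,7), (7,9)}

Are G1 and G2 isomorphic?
Yes, isomorphic

The graphs are isomorphic.
One valid mapping φ: V(G1) → V(G2): 0→2, 1→0, 2→9, 3→8, 4→5, 5→4, 6→7, 7→1, 8→6, 9→3

Verify φ preserves adjacency — for each edge of G1, its image is an edge of G2:
  (0,2) → (φ(0),φ(2)) = (2,9) ∈ E(G2) ✓
  (0,5) → (φ(0),φ(5)) = (2,4) ∈ E(G2) ✓
  (0,7) → (φ(0),φ(7)) = (1,2) ∈ E(G2) ✓
  (0,9) → (φ(0),φ(9)) = (2,3) ∈ E(G2) ✓
  (1,3) → (φ(1),φ(3)) = (0,8) ∈ E(G2) ✓
  (1,4) → (φ(1),φ(4)) = (0,5) ∈ E(G2) ✓
  (1,7) → (φ(1),φ(7)) = (0,1) ∈ E(G2) ✓
  (2,6) → (φ(2),φ(6)) = (7,9) ∈ E(G2) ✓
  (3,4) → (φ(3),φ(4)) = (5,8) ∈ E(G2) ✓
  (3,5) → (φ(3),φ(5)) = (4,8) ∈ E(G2) ✓
  (3,9) → (φ(3),φ(9)) = (3,8) ∈ E(G2) ✓
  (4,5) → (φ(4),φ(5)) = (4,5) ∈ E(G2) ✓
  (4,6) → (φ(4),φ(6)) = (5,7) ∈ E(G2) ✓
  (5,8) → (φ(5),φ(8)) = (4,6) ∈ E(G2) ✓
  (6,8) → (φ(6),φ(8)) = (6,7) ∈ E(G2) ✓
  (7,9) → (φ(7),φ(9)) = (1,3) ∈ E(G2) ✓
  (8,9) → (φ(8),φ(9)) = (3,6) ∈ E(G2) ✓
All 17 edges of G1 map to edges of G2, and |E(G1)| = |E(G2)| = 17, so φ is a bijection on edges as well as vertices. Hence G1 ≅ G2.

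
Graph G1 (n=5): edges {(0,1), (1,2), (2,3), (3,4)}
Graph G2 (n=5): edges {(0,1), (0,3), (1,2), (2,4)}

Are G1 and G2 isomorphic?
Yes, isomorphic

The graphs are isomorphic.
One valid mapping φ: V(G1) → V(G2): 0→3, 1→0, 2→1, 3→2, 4→4

Verify φ preserves adjacency — for each edge of G1, its image is an edge of G2:
  (0,1) → (φ(0),φ(1)) = (0,3) ∈ E(G2) ✓
  (1,2) → (φ(1),φ(2)) = (0,1) ∈ E(G2) ✓
  (2,3) → (φ(2),φ(3)) = (1,2) ∈ E(G2) ✓
  (3,4) → (φ(3),φ(4)) = (2,4) ∈ E(G2) ✓
All 4 edges of G1 map to edges of G2, and |E(G1)| = |E(G2)| = 4, so φ is a bijection on edges as well as vertices. Hence G1 ≅ G2.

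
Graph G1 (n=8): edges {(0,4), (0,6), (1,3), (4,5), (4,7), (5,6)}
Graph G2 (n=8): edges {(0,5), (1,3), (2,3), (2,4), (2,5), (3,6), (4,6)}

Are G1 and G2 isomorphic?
No, not isomorphic

The graphs are NOT isomorphic.

Connected components of G1: 3 component(s) with vertex sets [[2], [1, 3], [0, 4, 5, 6, 7]], sizes [1, 2, 5].
Connected components of G2: 2 component(s) with vertex sets [[7], [0, 1, 2, 3, 4, 5, 6]], sizes [1, 7].
The number of connected components (and the multiset of component sizes) is an isomorphism invariant — an isomorphism maps each component of G1 bijectively onto a component of G2. Since G1 has 3 component(s) and G2 has 2, they cannot be isomorphic.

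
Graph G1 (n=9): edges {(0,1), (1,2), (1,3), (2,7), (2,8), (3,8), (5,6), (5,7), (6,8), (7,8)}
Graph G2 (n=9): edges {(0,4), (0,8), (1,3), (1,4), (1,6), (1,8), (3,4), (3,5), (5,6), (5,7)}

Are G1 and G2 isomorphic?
Yes, isomorphic

The graphs are isomorphic.
One valid mapping φ: V(G1) → V(G2): 0→7, 1→5, 2→3, 3→6, 4→2, 5→0, 6→8, 7→4, 8→1

Verify φ preserves adjacency — for each edge of G1, its image is an edge of G2:
  (0,1) → (φ(0),φ(1)) = (5,7) ∈ E(G2) ✓
  (1,2) → (φ(1),φ(2)) = (3,5) ∈ E(G2) ✓
  (1,3) → (φ(1),φ(3)) = (5,6) ∈ E(G2) ✓
  (2,7) → (φ(2),φ(7)) = (3,4) ∈ E(G2) ✓
  (2,8) → (φ(2),φ(8)) = (1,3) ∈ E(G2) ✓
  (3,8) → (φ(3),φ(8)) = (1,6) ∈ E(G2) ✓
  (5,6) → (φ(5),φ(6)) = (0,8) ∈ E(G2) ✓
  (5,7) → (φ(5),φ(7)) = (0,4) ∈ E(G2) ✓
  (6,8) → (φ(6),φ(8)) = (1,8) ∈ E(G2) ✓
  (7,8) → (φ(7),φ(8)) = (1,4) ∈ E(G2) ✓
All 10 edges of G1 map to edges of G2, and |E(G1)| = |E(G2)| = 10, so φ is a bijection on edges as well as vertices. Hence G1 ≅ G2.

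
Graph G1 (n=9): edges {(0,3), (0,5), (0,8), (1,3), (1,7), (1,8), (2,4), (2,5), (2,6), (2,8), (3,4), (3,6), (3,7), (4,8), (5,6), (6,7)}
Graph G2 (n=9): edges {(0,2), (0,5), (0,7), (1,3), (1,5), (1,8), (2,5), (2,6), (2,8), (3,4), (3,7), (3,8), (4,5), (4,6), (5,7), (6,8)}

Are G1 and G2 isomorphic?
Yes, isomorphic

The graphs are isomorphic.
One valid mapping φ: V(G1) → V(G2): 0→4, 1→7, 2→8, 3→5, 4→1, 5→6, 6→2, 7→0, 8→3

Verify φ preserves adjacency — for each edge of G1, its image is an edge of G2:
  (0,3) → (φ(0),φ(3)) = (4,5) ∈ E(G2) ✓
  (0,5) → (φ(0),φ(5)) = (4,6) ∈ E(G2) ✓
  (0,8) → (φ(0),φ(8)) = (3,4) ∈ E(G2) ✓
  (1,3) → (φ(1),φ(3)) = (5,7) ∈ E(G2) ✓
  (1,7) → (φ(1),φ(7)) = (0,7) ∈ E(G2) ✓
  (1,8) → (φ(1),φ(8)) = (3,7) ∈ E(G2) ✓
  (2,4) → (φ(2),φ(4)) = (1,8) ∈ E(G2) ✓
  (2,5) → (φ(2),φ(5)) = (6,8) ∈ E(G2) ✓
  (2,6) → (φ(2),φ(6)) = (2,8) ∈ E(G2) ✓
  (2,8) → (φ(2),φ(8)) = (3,8) ∈ E(G2) ✓
  (3,4) → (φ(3),φ(4)) = (1,5) ∈ E(G2) ✓
  (3,6) → (φ(3),φ(6)) = (2,5) ∈ E(G2) ✓
  (3,7) → (φ(3),φ(7)) = (0,5) ∈ E(G2) ✓
  (4,8) → (φ(4),φ(8)) = (1,3) ∈ E(G2) ✓
  (5,6) → (φ(5),φ(6)) = (2,6) ∈ E(G2) ✓
  (6,7) → (φ(6),φ(7)) = (0,2) ∈ E(G2) ✓
All 16 edges of G1 map to edges of G2, and |E(G1)| = |E(G2)| = 16, so φ is a bijection on edges as well as vertices. Hence G1 ≅ G2.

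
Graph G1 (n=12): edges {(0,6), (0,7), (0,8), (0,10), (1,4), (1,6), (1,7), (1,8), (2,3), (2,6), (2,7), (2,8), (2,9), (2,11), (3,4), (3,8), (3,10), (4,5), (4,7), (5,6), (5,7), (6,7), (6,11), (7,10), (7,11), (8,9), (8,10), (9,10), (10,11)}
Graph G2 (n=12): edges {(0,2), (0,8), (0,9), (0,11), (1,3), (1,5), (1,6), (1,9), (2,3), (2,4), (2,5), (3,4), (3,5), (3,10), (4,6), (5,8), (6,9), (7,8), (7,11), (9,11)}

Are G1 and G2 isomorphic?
No, not isomorphic

The graphs are NOT isomorphic.

Degrees in G1: deg(0)=4, deg(1)=4, deg(2)=6, deg(3)=4, deg(4)=4, deg(5)=3, deg(6)=6, deg(7)=8, deg(8)=6, deg(9)=3, deg(10)=6, deg(11)=4.
Sorted degree sequence of G1: [8, 6, 6, 6, 6, 4, 4, 4, 4, 4, 3, 3].
Degrees in G2: deg(0)=4, deg(1)=4, deg(2)=4, deg(3)=5, deg(4)=3, deg(5)=4, deg(6)=3, deg(7)=2, deg(8)=3, deg(9)=4, deg(10)=1, deg(11)=3.
Sorted degree sequence of G2: [5, 4, 4, 4, 4, 4, 3, 3, 3, 3, 2, 1].
The (sorted) degree sequence is an isomorphism invariant, so since G1 and G2 have different degree sequences they cannot be isomorphic.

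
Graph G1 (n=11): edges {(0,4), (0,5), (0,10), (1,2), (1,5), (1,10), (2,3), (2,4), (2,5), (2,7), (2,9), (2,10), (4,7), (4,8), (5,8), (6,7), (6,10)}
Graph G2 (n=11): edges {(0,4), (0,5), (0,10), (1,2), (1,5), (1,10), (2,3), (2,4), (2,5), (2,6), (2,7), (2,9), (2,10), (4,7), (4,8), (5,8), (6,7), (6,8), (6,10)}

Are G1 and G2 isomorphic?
No, not isomorphic

The graphs are NOT isomorphic.

Counting edges: G1 has 17 edge(s); G2 has 19 edge(s).
Edge count is an isomorphism invariant (a bijection on vertices induces a bijection on edges), so differing edge counts rule out isomorphism.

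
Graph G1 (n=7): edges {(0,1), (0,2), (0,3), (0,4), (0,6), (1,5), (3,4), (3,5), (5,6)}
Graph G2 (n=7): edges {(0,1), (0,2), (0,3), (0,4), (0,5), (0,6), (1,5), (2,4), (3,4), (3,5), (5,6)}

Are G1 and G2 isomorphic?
No, not isomorphic

The graphs are NOT isomorphic.

Counting edges: G1 has 9 edge(s); G2 has 11 edge(s).
Edge count is an isomorphism invariant (a bijection on vertices induces a bijection on edges), so differing edge counts rule out isomorphism.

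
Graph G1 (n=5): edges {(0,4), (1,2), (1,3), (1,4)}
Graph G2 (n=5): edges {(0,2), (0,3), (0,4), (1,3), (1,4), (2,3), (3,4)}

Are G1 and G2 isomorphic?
No, not isomorphic

The graphs are NOT isomorphic.

Counting triangles (3-cliques): G1 has 0, G2 has 3.
Triangle count is an isomorphism invariant, so differing triangle counts rule out isomorphism.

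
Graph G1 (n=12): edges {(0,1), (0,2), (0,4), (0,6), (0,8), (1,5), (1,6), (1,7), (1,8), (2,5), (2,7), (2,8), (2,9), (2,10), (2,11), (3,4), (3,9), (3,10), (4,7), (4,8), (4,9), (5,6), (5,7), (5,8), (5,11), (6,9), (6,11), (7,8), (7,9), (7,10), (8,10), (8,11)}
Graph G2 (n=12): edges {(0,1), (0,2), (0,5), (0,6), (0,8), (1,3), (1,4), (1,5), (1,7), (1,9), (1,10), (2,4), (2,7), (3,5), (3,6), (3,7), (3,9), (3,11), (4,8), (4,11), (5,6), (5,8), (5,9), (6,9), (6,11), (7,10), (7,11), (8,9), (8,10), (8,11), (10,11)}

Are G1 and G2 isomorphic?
No, not isomorphic

The graphs are NOT isomorphic.

Degrees in G1: deg(0)=5, deg(1)=5, deg(2)=7, deg(3)=3, deg(4)=5, deg(5)=6, deg(6)=5, deg(7)=7, deg(8)=8, deg(9)=5, deg(10)=4, deg(11)=4.
Sorted degree sequence of G1: [8, 7, 7, 6, 5, 5, 5, 5, 5, 4, 4, 3].
Degrees in G2: deg(0)=5, deg(1)=7, deg(2)=3, deg(3)=6, deg(4)=4, deg(5)=6, deg(6)=5, deg(7)=5, deg(8)=6, deg(9)=5, deg(10)=4, deg(11)=6.
Sorted degree sequence of G2: [7, 6, 6, 6, 6, 5, 5, 5, 5, 4, 4, 3].
The (sorted) degree sequence is an isomorphism invariant, so since G1 and G2 have different degree sequences they cannot be isomorphic.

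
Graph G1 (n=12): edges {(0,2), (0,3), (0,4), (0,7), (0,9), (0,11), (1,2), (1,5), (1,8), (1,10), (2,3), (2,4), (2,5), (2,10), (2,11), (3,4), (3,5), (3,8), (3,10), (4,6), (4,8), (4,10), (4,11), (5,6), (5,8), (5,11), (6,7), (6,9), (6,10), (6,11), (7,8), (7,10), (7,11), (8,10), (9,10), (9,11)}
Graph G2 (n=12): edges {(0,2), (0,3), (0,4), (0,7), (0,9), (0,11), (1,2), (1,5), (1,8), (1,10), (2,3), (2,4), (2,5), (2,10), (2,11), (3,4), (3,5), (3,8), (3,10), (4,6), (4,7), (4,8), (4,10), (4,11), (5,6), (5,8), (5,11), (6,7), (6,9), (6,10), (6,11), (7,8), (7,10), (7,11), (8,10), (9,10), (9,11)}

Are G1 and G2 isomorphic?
No, not isomorphic

The graphs are NOT isomorphic.

Counting edges: G1 has 36 edge(s); G2 has 37 edge(s).
Edge count is an isomorphism invariant (a bijection on vertices induces a bijection on edges), so differing edge counts rule out isomorphism.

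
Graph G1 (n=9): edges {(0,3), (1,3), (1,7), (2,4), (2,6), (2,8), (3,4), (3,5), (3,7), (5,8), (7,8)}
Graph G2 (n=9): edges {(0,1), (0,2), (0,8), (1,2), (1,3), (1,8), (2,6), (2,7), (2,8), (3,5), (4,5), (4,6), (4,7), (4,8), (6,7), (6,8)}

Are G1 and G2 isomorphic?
No, not isomorphic

The graphs are NOT isomorphic.

Counting triangles (3-cliques): G1 has 1, G2 has 8.
Triangle count is an isomorphism invariant, so differing triangle counts rule out isomorphism.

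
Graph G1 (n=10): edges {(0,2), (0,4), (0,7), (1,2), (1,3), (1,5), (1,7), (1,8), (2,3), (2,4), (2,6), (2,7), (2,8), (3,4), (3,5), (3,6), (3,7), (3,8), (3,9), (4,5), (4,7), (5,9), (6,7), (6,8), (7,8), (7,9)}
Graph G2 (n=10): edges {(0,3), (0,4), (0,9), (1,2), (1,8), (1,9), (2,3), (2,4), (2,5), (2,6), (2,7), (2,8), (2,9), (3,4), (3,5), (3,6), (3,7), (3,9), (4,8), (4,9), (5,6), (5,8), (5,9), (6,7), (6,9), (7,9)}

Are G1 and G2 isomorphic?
Yes, isomorphic

The graphs are isomorphic.
One valid mapping φ: V(G1) → V(G2): 0→0, 1→5, 2→3, 3→2, 4→4, 5→8, 6→7, 7→9, 8→6, 9→1

Verify φ preserves adjacency — for each edge of G1, its image is an edge of G2:
  (0,2) → (φ(0),φ(2)) = (0,3) ∈ E(G2) ✓
  (0,4) → (φ(0),φ(4)) = (0,4) ∈ E(G2) ✓
  (0,7) → (φ(0),φ(7)) = (0,9) ∈ E(G2) ✓
  (1,2) → (φ(1),φ(2)) = (3,5) ∈ E(G2) ✓
  (1,3) → (φ(1),φ(3)) = (2,5) ∈ E(G2) ✓
  (1,5) → (φ(1),φ(5)) = (5,8) ∈ E(G2) ✓
  (1,7) → (φ(1),φ(7)) = (5,9) ∈ E(G2) ✓
  (1,8) → (φ(1),φ(8)) = (5,6) ∈ E(G2) ✓
  (2,3) → (φ(2),φ(3)) = (2,3) ∈ E(G2) ✓
  (2,4) → (φ(2),φ(4)) = (3,4) ∈ E(G2) ✓
  (2,6) → (φ(2),φ(6)) = (3,7) ∈ E(G2) ✓
  (2,7) → (φ(2),φ(7)) = (3,9) ∈ E(G2) ✓
  (2,8) → (φ(2),φ(8)) = (3,6) ∈ E(G2) ✓
  (3,4) → (φ(3),φ(4)) = (2,4) ∈ E(G2) ✓
  (3,5) → (φ(3),φ(5)) = (2,8) ∈ E(G2) ✓
  (3,6) → (φ(3),φ(6)) = (2,7) ∈ E(G2) ✓
  (3,7) → (φ(3),φ(7)) = (2,9) ∈ E(G2) ✓
  (3,8) → (φ(3),φ(8)) = (2,6) ∈ E(G2) ✓
  (3,9) → (φ(3),φ(9)) = (1,2) ∈ E(G2) ✓
  (4,5) → (φ(4),φ(5)) = (4,8) ∈ E(G2) ✓
  (4,7) → (φ(4),φ(7)) = (4,9) ∈ E(G2) ✓
  (5,9) → (φ(5),φ(9)) = (1,8) ∈ E(G2) ✓
  (6,7) → (φ(6),φ(7)) = (7,9) ∈ E(G2) ✓
  (6,8) → (φ(6),φ(8)) = (6,7) ∈ E(G2) ✓
  (7,8) → (φ(7),φ(8)) = (6,9) ∈ E(G2) ✓
  (7,9) → (φ(7),φ(9)) = (1,9) ∈ E(G2) ✓
All 26 edges of G1 map to edges of G2, and |E(G1)| = |E(G2)| = 26, so φ is a bijection on edges as well as vertices. Hence G1 ≅ G2.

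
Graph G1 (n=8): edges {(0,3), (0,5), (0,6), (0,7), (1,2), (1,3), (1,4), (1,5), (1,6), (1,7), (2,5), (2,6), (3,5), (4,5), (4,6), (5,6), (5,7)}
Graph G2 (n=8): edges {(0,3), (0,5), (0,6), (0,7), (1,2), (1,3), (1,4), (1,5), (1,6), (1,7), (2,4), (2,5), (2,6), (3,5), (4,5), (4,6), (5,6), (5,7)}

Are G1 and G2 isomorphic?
No, not isomorphic

The graphs are NOT isomorphic.

Counting edges: G1 has 17 edge(s); G2 has 18 edge(s).
Edge count is an isomorphism invariant (a bijection on vertices induces a bijection on edges), so differing edge counts rule out isomorphism.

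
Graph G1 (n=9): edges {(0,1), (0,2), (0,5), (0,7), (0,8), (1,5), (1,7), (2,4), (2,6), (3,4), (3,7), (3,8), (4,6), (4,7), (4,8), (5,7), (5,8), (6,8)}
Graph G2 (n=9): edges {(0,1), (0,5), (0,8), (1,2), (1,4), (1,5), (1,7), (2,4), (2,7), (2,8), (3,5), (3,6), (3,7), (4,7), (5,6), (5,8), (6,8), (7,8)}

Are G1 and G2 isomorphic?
Yes, isomorphic

The graphs are isomorphic.
One valid mapping φ: V(G1) → V(G2): 0→7, 1→4, 2→3, 3→0, 4→5, 5→2, 6→6, 7→1, 8→8

Verify φ preserves adjacency — for each edge of G1, its image is an edge of G2:
  (0,1) → (φ(0),φ(1)) = (4,7) ∈ E(G2) ✓
  (0,2) → (φ(0),φ(2)) = (3,7) ∈ E(G2) ✓
  (0,5) → (φ(0),φ(5)) = (2,7) ∈ E(G2) ✓
  (0,7) → (φ(0),φ(7)) = (1,7) ∈ E(G2) ✓
  (0,8) → (φ(0),φ(8)) = (7,8) ∈ E(G2) ✓
  (1,5) → (φ(1),φ(5)) = (2,4) ∈ E(G2) ✓
  (1,7) → (φ(1),φ(7)) = (1,4) ∈ E(G2) ✓
  (2,4) → (φ(2),φ(4)) = (3,5) ∈ E(G2) ✓
  (2,6) → (φ(2),φ(6)) = (3,6) ∈ E(G2) ✓
  (3,4) → (φ(3),φ(4)) = (0,5) ∈ E(G2) ✓
  (3,7) → (φ(3),φ(7)) = (0,1) ∈ E(G2) ✓
  (3,8) → (φ(3),φ(8)) = (0,8) ∈ E(G2) ✓
  (4,6) → (φ(4),φ(6)) = (5,6) ∈ E(G2) ✓
  (4,7) → (φ(4),φ(7)) = (1,5) ∈ E(G2) ✓
  (4,8) → (φ(4),φ(8)) = (5,8) ∈ E(G2) ✓
  (5,7) → (φ(5),φ(7)) = (1,2) ∈ E(G2) ✓
  (5,8) → (φ(5),φ(8)) = (2,8) ∈ E(G2) ✓
  (6,8) → (φ(6),φ(8)) = (6,8) ∈ E(G2) ✓
All 18 edges of G1 map to edges of G2, and |E(G1)| = |E(G2)| = 18, so φ is a bijection on edges as well as vertices. Hence G1 ≅ G2.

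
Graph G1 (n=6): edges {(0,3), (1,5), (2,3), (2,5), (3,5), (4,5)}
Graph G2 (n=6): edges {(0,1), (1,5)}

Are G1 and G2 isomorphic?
No, not isomorphic

The graphs are NOT isomorphic.

Connected components of G1: 1 component(s) with vertex sets [[0, 1, 2, 3, 4, 5]], sizes [6].
Connected components of G2: 4 component(s) with vertex sets [[2], [3], [4], [0, 1, 5]], sizes [1, 1, 1, 3].
The number of connected components (and the multiset of component sizes) is an isomorphism invariant — an isomorphism maps each component of G1 bijectively onto a component of G2. Since G1 has 1 component(s) and G2 has 4, they cannot be isomorphic.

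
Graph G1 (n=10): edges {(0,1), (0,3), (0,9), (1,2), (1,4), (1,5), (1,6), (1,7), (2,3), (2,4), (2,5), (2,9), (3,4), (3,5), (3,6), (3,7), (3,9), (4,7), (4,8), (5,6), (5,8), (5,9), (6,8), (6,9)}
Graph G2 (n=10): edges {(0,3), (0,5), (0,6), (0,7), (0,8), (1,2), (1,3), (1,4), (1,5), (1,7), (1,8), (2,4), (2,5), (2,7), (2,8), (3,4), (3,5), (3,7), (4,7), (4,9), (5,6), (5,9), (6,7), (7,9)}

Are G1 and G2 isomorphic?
Yes, isomorphic

The graphs are isomorphic.
One valid mapping φ: V(G1) → V(G2): 0→9, 1→5, 2→3, 3→7, 4→0, 5→1, 6→2, 7→6, 8→8, 9→4

Verify φ preserves adjacency — for each edge of G1, its image is an edge of G2:
  (0,1) → (φ(0),φ(1)) = (5,9) ∈ E(G2) ✓
  (0,3) → (φ(0),φ(3)) = (7,9) ∈ E(G2) ✓
  (0,9) → (φ(0),φ(9)) = (4,9) ∈ E(G2) ✓
  (1,2) → (φ(1),φ(2)) = (3,5) ∈ E(G2) ✓
  (1,4) → (φ(1),φ(4)) = (0,5) ∈ E(G2) ✓
  (1,5) → (φ(1),φ(5)) = (1,5) ∈ E(G2) ✓
  (1,6) → (φ(1),φ(6)) = (2,5) ∈ E(G2) ✓
  (1,7) → (φ(1),φ(7)) = (5,6) ∈ E(G2) ✓
  (2,3) → (φ(2),φ(3)) = (3,7) ∈ E(G2) ✓
  (2,4) → (φ(2),φ(4)) = (0,3) ∈ E(G2) ✓
  (2,5) → (φ(2),φ(5)) = (1,3) ∈ E(G2) ✓
  (2,9) → (φ(2),φ(9)) = (3,4) ∈ E(G2) ✓
  (3,4) → (φ(3),φ(4)) = (0,7) ∈ E(G2) ✓
  (3,5) → (φ(3),φ(5)) = (1,7) ∈ E(G2) ✓
  (3,6) → (φ(3),φ(6)) = (2,7) ∈ E(G2) ✓
  (3,7) → (φ(3),φ(7)) = (6,7) ∈ E(G2) ✓
  (3,9) → (φ(3),φ(9)) = (4,7) ∈ E(G2) ✓
  (4,7) → (φ(4),φ(7)) = (0,6) ∈ E(G2) ✓
  (4,8) → (φ(4),φ(8)) = (0,8) ∈ E(G2) ✓
  (5,6) → (φ(5),φ(6)) = (1,2) ∈ E(G2) ✓
  (5,8) → (φ(5),φ(8)) = (1,8) ∈ E(G2) ✓
  (5,9) → (φ(5),φ(9)) = (1,4) ∈ E(G2) ✓
  (6,8) → (φ(6),φ(8)) = (2,8) ∈ E(G2) ✓
  (6,9) → (φ(6),φ(9)) = (2,4) ∈ E(G2) ✓
All 24 edges of G1 map to edges of G2, and |E(G1)| = |E(G2)| = 24, so φ is a bijection on edges as well as vertices. Hence G1 ≅ G2.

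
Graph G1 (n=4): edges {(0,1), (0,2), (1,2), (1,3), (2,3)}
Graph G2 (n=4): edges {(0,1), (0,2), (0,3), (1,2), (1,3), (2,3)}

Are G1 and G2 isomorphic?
No, not isomorphic

The graphs are NOT isomorphic.

Counting edges: G1 has 5 edge(s); G2 has 6 edge(s).
Edge count is an isomorphism invariant (a bijection on vertices induces a bijection on edges), so differing edge counts rule out isomorphism.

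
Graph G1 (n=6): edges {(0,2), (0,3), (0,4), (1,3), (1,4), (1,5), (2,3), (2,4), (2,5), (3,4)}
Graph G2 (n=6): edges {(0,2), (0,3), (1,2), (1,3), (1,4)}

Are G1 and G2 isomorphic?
No, not isomorphic

The graphs are NOT isomorphic.

Connected components of G1: 1 component(s) with vertex sets [[0, 1, 2, 3, 4, 5]], sizes [6].
Connected components of G2: 2 component(s) with vertex sets [[5], [0, 1, 2, 3, 4]], sizes [1, 5].
The number of connected components (and the multiset of component sizes) is an isomorphism invariant — an isomorphism maps each component of G1 bijectively onto a component of G2. Since G1 has 1 component(s) and G2 has 2, they cannot be isomorphic.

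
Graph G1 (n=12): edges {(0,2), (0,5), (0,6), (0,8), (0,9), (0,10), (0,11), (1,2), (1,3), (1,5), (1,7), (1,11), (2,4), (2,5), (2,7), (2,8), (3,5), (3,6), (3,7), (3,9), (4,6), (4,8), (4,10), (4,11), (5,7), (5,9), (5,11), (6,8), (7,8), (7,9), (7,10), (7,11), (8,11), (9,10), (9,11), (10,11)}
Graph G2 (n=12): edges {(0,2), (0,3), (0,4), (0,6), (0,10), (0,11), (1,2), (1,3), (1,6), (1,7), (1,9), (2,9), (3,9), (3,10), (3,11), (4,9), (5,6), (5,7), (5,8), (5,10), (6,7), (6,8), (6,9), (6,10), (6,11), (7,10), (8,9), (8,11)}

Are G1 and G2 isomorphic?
No, not isomorphic

The graphs are NOT isomorphic.

Counting triangles (3-cliques): G1 has 33, G2 has 15.
Triangle count is an isomorphism invariant, so differing triangle counts rule out isomorphism.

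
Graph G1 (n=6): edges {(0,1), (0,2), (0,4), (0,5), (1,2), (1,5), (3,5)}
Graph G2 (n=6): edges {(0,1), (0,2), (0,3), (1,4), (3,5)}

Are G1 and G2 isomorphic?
No, not isomorphic

The graphs are NOT isomorphic.

Counting triangles (3-cliques): G1 has 2, G2 has 0.
Triangle count is an isomorphism invariant, so differing triangle counts rule out isomorphism.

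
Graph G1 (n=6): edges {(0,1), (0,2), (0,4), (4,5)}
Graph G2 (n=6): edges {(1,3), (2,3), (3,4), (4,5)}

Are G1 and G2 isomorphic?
Yes, isomorphic

The graphs are isomorphic.
One valid mapping φ: V(G1) → V(G2): 0→3, 1→1, 2→2, 3→0, 4→4, 5→5

Verify φ preserves adjacency — for each edge of G1, its image is an edge of G2:
  (0,1) → (φ(0),φ(1)) = (1,3) ∈ E(G2) ✓
  (0,2) → (φ(0),φ(2)) = (2,3) ∈ E(G2) ✓
  (0,4) → (φ(0),φ(4)) = (3,4) ∈ E(G2) ✓
  (4,5) → (φ(4),φ(5)) = (4,5) ∈ E(G2) ✓
All 4 edges of G1 map to edges of G2, and |E(G1)| = |E(G2)| = 4, so φ is a bijection on edges as well as vertices. Hence G1 ≅ G2.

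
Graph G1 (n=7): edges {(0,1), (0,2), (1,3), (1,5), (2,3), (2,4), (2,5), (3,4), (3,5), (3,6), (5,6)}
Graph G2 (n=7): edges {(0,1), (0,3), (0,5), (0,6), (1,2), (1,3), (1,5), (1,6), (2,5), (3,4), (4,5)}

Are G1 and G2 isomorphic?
Yes, isomorphic

The graphs are isomorphic.
One valid mapping φ: V(G1) → V(G2): 0→4, 1→3, 2→5, 3→1, 4→2, 5→0, 6→6

Verify φ preserves adjacency — for each edge of G1, its image is an edge of G2:
  (0,1) → (φ(0),φ(1)) = (3,4) ∈ E(G2) ✓
  (0,2) → (φ(0),φ(2)) = (4,5) ∈ E(G2) ✓
  (1,3) → (φ(1),φ(3)) = (1,3) ∈ E(G2) ✓
  (1,5) → (φ(1),φ(5)) = (0,3) ∈ E(G2) ✓
  (2,3) → (φ(2),φ(3)) = (1,5) ∈ E(G2) ✓
  (2,4) → (φ(2),φ(4)) = (2,5) ∈ E(G2) ✓
  (2,5) → (φ(2),φ(5)) = (0,5) ∈ E(G2) ✓
  (3,4) → (φ(3),φ(4)) = (1,2) ∈ E(G2) ✓
  (3,5) → (φ(3),φ(5)) = (0,1) ∈ E(G2) ✓
  (3,6) → (φ(3),φ(6)) = (1,6) ∈ E(G2) ✓
  (5,6) → (φ(5),φ(6)) = (0,6) ∈ E(G2) ✓
All 11 edges of G1 map to edges of G2, and |E(G1)| = |E(G2)| = 11, so φ is a bijection on edges as well as vertices. Hence G1 ≅ G2.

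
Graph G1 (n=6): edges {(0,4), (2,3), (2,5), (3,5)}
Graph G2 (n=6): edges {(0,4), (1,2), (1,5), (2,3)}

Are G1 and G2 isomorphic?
No, not isomorphic

The graphs are NOT isomorphic.

Connected components of G1: 3 component(s) with vertex sets [[1], [0, 4], [2, 3, 5]], sizes [1, 2, 3].
Connected components of G2: 2 component(s) with vertex sets [[0, 4], [1, 2, 3, 5]], sizes [2, 4].
The number of connected components (and the multiset of component sizes) is an isomorphism invariant — an isomorphism maps each component of G1 bijectively onto a component of G2. Since G1 has 3 component(s) and G2 has 2, they cannot be isomorphic.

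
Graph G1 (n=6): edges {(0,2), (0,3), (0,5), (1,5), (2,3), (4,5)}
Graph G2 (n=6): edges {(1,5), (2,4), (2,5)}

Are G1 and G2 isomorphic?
No, not isomorphic

The graphs are NOT isomorphic.

Connected components of G1: 1 component(s) with vertex sets [[0, 1, 2, 3, 4, 5]], sizes [6].
Connected components of G2: 3 component(s) with vertex sets [[0], [3], [1, 2, 4, 5]], sizes [1, 1, 4].
The number of connected components (and the multiset of component sizes) is an isomorphism invariant — an isomorphism maps each component of G1 bijectively onto a component of G2. Since G1 has 1 component(s) and G2 has 3, they cannot be isomorphic.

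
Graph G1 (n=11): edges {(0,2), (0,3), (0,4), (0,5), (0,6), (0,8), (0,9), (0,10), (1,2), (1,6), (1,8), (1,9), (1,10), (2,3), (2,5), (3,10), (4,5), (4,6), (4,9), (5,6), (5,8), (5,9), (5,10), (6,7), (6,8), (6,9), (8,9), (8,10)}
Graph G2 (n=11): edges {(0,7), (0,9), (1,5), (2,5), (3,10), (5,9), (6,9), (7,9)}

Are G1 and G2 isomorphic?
No, not isomorphic

The graphs are NOT isomorphic.

Connected components of G1: 1 component(s) with vertex sets [[0, 1, 2, 3, 4, 5, 6, 7, 8, 9, 10]], sizes [11].
Connected components of G2: 4 component(s) with vertex sets [[4], [8], [3, 10], [0, 1, 2, 5, 6, 7, 9]], sizes [1, 1, 2, 7].
The number of connected components (and the multiset of component sizes) is an isomorphism invariant — an isomorphism maps each component of G1 bijectively onto a component of G2. Since G1 has 1 component(s) and G2 has 4, they cannot be isomorphic.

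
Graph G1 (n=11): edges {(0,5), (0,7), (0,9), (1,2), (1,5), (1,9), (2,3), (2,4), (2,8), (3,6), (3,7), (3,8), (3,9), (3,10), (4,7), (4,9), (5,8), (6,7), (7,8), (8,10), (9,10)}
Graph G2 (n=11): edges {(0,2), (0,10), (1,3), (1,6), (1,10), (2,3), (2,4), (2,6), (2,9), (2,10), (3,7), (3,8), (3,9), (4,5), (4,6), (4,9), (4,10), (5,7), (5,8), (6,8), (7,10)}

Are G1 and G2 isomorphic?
Yes, isomorphic

The graphs are isomorphic.
One valid mapping φ: V(G1) → V(G2): 0→7, 1→8, 2→6, 3→2, 4→1, 5→5, 6→0, 7→10, 8→4, 9→3, 10→9

Verify φ preserves adjacency — for each edge of G1, its image is an edge of G2:
  (0,5) → (φ(0),φ(5)) = (5,7) ∈ E(G2) ✓
  (0,7) → (φ(0),φ(7)) = (7,10) ∈ E(G2) ✓
  (0,9) → (φ(0),φ(9)) = (3,7) ∈ E(G2) ✓
  (1,2) → (φ(1),φ(2)) = (6,8) ∈ E(G2) ✓
  (1,5) → (φ(1),φ(5)) = (5,8) ∈ E(G2) ✓
  (1,9) → (φ(1),φ(9)) = (3,8) ∈ E(G2) ✓
  (2,3) → (φ(2),φ(3)) = (2,6) ∈ E(G2) ✓
  (2,4) → (φ(2),φ(4)) = (1,6) ∈ E(G2) ✓
  (2,8) → (φ(2),φ(8)) = (4,6) ∈ E(G2) ✓
  (3,6) → (φ(3),φ(6)) = (0,2) ∈ E(G2) ✓
  (3,7) → (φ(3),φ(7)) = (2,10) ∈ E(G2) ✓
  (3,8) → (φ(3),φ(8)) = (2,4) ∈ E(G2) ✓
  (3,9) → (φ(3),φ(9)) = (2,3) ∈ E(G2) ✓
  (3,10) → (φ(3),φ(10)) = (2,9) ∈ E(G2) ✓
  (4,7) → (φ(4),φ(7)) = (1,10) ∈ E(G2) ✓
  (4,9) → (φ(4),φ(9)) = (1,3) ∈ E(G2) ✓
  (5,8) → (φ(5),φ(8)) = (4,5) ∈ E(G2) ✓
  (6,7) → (φ(6),φ(7)) = (0,10) ∈ E(G2) ✓
  (7,8) → (φ(7),φ(8)) = (4,10) ∈ E(G2) ✓
  (8,10) → (φ(8),φ(10)) = (4,9) ∈ E(G2) ✓
  (9,10) → (φ(9),φ(10)) = (3,9) ∈ E(G2) ✓
All 21 edges of G1 map to edges of G2, and |E(G1)| = |E(G2)| = 21, so φ is a bijection on edges as well as vertices. Hence G1 ≅ G2.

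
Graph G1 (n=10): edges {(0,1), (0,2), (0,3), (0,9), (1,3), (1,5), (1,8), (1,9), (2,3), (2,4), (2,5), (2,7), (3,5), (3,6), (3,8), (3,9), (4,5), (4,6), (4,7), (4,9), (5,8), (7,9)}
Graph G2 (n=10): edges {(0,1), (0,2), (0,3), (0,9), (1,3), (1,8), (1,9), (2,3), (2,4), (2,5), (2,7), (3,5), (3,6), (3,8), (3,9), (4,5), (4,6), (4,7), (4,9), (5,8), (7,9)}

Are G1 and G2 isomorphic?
No, not isomorphic

The graphs are NOT isomorphic.

Counting edges: G1 has 22 edge(s); G2 has 21 edge(s).
Edge count is an isomorphism invariant (a bijection on vertices induces a bijection on edges), so differing edge counts rule out isomorphism.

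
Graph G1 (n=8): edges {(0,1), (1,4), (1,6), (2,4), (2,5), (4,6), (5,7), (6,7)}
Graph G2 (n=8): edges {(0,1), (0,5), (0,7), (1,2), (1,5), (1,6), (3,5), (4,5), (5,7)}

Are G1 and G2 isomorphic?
No, not isomorphic

The graphs are NOT isomorphic.

Degrees in G1: deg(0)=1, deg(1)=3, deg(2)=2, deg(3)=0, deg(4)=3, deg(5)=2, deg(6)=3, deg(7)=2.
Sorted degree sequence of G1: [3, 3, 3, 2, 2, 2, 1, 0].
Degrees in G2: deg(0)=3, deg(1)=4, deg(2)=1, deg(3)=1, deg(4)=1, deg(5)=5, deg(6)=1, deg(7)=2.
Sorted degree sequence of G2: [5, 4, 3, 2, 1, 1, 1, 1].
The (sorted) degree sequence is an isomorphism invariant, so since G1 and G2 have different degree sequences they cannot be isomorphic.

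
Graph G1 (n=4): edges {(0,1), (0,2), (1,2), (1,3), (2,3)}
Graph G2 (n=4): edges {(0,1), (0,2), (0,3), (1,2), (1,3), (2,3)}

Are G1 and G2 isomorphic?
No, not isomorphic

The graphs are NOT isomorphic.

Degrees in G1: deg(0)=2, deg(1)=3, deg(2)=3, deg(3)=2.
Sorted degree sequence of G1: [3, 3, 2, 2].
Degrees in G2: deg(0)=3, deg(1)=3, deg(2)=3, deg(3)=3.
Sorted degree sequence of G2: [3, 3, 3, 3].
The (sorted) degree sequence is an isomorphism invariant, so since G1 and G2 have different degree sequences they cannot be isomorphic.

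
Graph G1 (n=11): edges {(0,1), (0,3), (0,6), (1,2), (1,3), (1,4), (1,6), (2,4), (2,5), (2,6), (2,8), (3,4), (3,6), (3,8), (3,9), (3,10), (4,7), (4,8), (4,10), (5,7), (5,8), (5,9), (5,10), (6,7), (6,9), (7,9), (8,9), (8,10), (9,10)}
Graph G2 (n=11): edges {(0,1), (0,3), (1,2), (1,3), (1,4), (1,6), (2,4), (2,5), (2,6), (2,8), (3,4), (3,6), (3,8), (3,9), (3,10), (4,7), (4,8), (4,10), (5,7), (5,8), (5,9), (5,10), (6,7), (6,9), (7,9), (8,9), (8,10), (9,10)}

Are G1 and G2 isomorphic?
No, not isomorphic

The graphs are NOT isomorphic.

Counting edges: G1 has 29 edge(s); G2 has 28 edge(s).
Edge count is an isomorphism invariant (a bijection on vertices induces a bijection on edges), so differing edge counts rule out isomorphism.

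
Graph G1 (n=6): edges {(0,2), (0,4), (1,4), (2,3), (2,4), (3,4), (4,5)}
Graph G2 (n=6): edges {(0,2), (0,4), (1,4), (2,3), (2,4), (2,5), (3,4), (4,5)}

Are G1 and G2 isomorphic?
No, not isomorphic

The graphs are NOT isomorphic.

Counting edges: G1 has 7 edge(s); G2 has 8 edge(s).
Edge count is an isomorphism invariant (a bijection on vertices induces a bijection on edges), so differing edge counts rule out isomorphism.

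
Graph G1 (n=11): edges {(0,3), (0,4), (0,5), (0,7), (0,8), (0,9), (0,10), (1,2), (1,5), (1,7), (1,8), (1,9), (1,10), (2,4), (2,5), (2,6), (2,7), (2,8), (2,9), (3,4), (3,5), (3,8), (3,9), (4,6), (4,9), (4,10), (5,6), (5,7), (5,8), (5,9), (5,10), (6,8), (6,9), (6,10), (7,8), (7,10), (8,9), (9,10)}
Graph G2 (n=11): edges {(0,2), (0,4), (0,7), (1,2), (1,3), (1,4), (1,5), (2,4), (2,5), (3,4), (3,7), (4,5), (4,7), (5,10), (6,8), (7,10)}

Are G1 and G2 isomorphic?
No, not isomorphic

The graphs are NOT isomorphic.

Counting triangles (3-cliques): G1 has 52, G2 has 8.
Triangle count is an isomorphism invariant, so differing triangle counts rule out isomorphism.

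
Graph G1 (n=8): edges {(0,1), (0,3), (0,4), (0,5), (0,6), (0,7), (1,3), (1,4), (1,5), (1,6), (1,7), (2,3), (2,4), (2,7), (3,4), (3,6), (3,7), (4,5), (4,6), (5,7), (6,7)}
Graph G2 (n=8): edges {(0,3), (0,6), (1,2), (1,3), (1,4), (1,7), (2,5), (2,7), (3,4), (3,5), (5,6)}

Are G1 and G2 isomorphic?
No, not isomorphic

The graphs are NOT isomorphic.

Counting triangles (3-cliques): G1 has 23, G2 has 2.
Triangle count is an isomorphism invariant, so differing triangle counts rule out isomorphism.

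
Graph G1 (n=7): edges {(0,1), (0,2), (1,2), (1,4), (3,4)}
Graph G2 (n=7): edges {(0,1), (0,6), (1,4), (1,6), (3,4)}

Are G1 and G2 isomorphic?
Yes, isomorphic

The graphs are isomorphic.
One valid mapping φ: V(G1) → V(G2): 0→6, 1→1, 2→0, 3→3, 4→4, 5→2, 6→5

Verify φ preserves adjacency — for each edge of G1, its image is an edge of G2:
  (0,1) → (φ(0),φ(1)) = (1,6) ∈ E(G2) ✓
  (0,2) → (φ(0),φ(2)) = (0,6) ∈ E(G2) ✓
  (1,2) → (φ(1),φ(2)) = (0,1) ∈ E(G2) ✓
  (1,4) → (φ(1),φ(4)) = (1,4) ∈ E(G2) ✓
  (3,4) → (φ(3),φ(4)) = (3,4) ∈ E(G2) ✓
All 5 edges of G1 map to edges of G2, and |E(G1)| = |E(G2)| = 5, so φ is a bijection on edges as well as vertices. Hence G1 ≅ G2.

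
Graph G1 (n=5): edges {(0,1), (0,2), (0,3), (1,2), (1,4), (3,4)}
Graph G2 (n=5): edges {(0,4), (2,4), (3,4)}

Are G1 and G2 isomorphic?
No, not isomorphic

The graphs are NOT isomorphic.

Degrees in G1: deg(0)=3, deg(1)=3, deg(2)=2, deg(3)=2, deg(4)=2.
Sorted degree sequence of G1: [3, 3, 2, 2, 2].
Degrees in G2: deg(0)=1, deg(1)=0, deg(2)=1, deg(3)=1, deg(4)=3.
Sorted degree sequence of G2: [3, 1, 1, 1, 0].
The (sorted) degree sequence is an isomorphism invariant, so since G1 and G2 have different degree sequences they cannot be isomorphic.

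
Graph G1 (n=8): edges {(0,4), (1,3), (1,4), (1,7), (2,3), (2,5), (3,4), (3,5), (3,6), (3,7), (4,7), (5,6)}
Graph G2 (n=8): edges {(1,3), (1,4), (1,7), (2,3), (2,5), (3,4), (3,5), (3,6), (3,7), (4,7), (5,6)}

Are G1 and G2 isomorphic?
No, not isomorphic

The graphs are NOT isomorphic.

Counting edges: G1 has 12 edge(s); G2 has 11 edge(s).
Edge count is an isomorphism invariant (a bijection on vertices induces a bijection on edges), so differing edge counts rule out isomorphism.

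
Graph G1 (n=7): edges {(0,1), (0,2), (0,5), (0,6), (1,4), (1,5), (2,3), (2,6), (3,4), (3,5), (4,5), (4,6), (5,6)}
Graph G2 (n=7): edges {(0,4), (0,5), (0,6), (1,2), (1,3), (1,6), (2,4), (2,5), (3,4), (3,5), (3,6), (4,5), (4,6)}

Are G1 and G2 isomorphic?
Yes, isomorphic

The graphs are isomorphic.
One valid mapping φ: V(G1) → V(G2): 0→6, 1→0, 2→1, 3→2, 4→5, 5→4, 6→3

Verify φ preserves adjacency — for each edge of G1, its image is an edge of G2:
  (0,1) → (φ(0),φ(1)) = (0,6) ∈ E(G2) ✓
  (0,2) → (φ(0),φ(2)) = (1,6) ∈ E(G2) ✓
  (0,5) → (φ(0),φ(5)) = (4,6) ∈ E(G2) ✓
  (0,6) → (φ(0),φ(6)) = (3,6) ∈ E(G2) ✓
  (1,4) → (φ(1),φ(4)) = (0,5) ∈ E(G2) ✓
  (1,5) → (φ(1),φ(5)) = (0,4) ∈ E(G2) ✓
  (2,3) → (φ(2),φ(3)) = (1,2) ∈ E(G2) ✓
  (2,6) → (φ(2),φ(6)) = (1,3) ∈ E(G2) ✓
  (3,4) → (φ(3),φ(4)) = (2,5) ∈ E(G2) ✓
  (3,5) → (φ(3),φ(5)) = (2,4) ∈ E(G2) ✓
  (4,5) → (φ(4),φ(5)) = (4,5) ∈ E(G2) ✓
  (4,6) → (φ(4),φ(6)) = (3,5) ∈ E(G2) ✓
  (5,6) → (φ(5),φ(6)) = (3,4) ∈ E(G2) ✓
All 13 edges of G1 map to edges of G2, and |E(G1)| = |E(G2)| = 13, so φ is a bijection on edges as well as vertices. Hence G1 ≅ G2.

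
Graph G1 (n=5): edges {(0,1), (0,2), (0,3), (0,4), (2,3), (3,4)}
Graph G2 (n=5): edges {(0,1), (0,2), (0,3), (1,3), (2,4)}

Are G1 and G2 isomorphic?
No, not isomorphic

The graphs are NOT isomorphic.

Degrees in G1: deg(0)=4, deg(1)=1, deg(2)=2, deg(3)=3, deg(4)=2.
Sorted degree sequence of G1: [4, 3, 2, 2, 1].
Degrees in G2: deg(0)=3, deg(1)=2, deg(2)=2, deg(3)=2, deg(4)=1.
Sorted degree sequence of G2: [3, 2, 2, 2, 1].
The (sorted) degree sequence is an isomorphism invariant, so since G1 and G2 have different degree sequences they cannot be isomorphic.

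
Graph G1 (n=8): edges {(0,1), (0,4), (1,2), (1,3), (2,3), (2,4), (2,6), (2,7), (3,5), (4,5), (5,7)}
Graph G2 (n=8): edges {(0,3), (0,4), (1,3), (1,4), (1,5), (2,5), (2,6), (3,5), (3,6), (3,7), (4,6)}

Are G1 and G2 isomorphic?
Yes, isomorphic

The graphs are isomorphic.
One valid mapping φ: V(G1) → V(G2): 0→2, 1→5, 2→3, 3→1, 4→6, 5→4, 6→7, 7→0

Verify φ preserves adjacency — for each edge of G1, its image is an edge of G2:
  (0,1) → (φ(0),φ(1)) = (2,5) ∈ E(G2) ✓
  (0,4) → (φ(0),φ(4)) = (2,6) ∈ E(G2) ✓
  (1,2) → (φ(1),φ(2)) = (3,5) ∈ E(G2) ✓
  (1,3) → (φ(1),φ(3)) = (1,5) ∈ E(G2) ✓
  (2,3) → (φ(2),φ(3)) = (1,3) ∈ E(G2) ✓
  (2,4) → (φ(2),φ(4)) = (3,6) ∈ E(G2) ✓
  (2,6) → (φ(2),φ(6)) = (3,7) ∈ E(G2) ✓
  (2,7) → (φ(2),φ(7)) = (0,3) ∈ E(G2) ✓
  (3,5) → (φ(3),φ(5)) = (1,4) ∈ E(G2) ✓
  (4,5) → (φ(4),φ(5)) = (4,6) ∈ E(G2) ✓
  (5,7) → (φ(5),φ(7)) = (0,4) ∈ E(G2) ✓
All 11 edges of G1 map to edges of G2, and |E(G1)| = |E(G2)| = 11, so φ is a bijection on edges as well as vertices. Hence G1 ≅ G2.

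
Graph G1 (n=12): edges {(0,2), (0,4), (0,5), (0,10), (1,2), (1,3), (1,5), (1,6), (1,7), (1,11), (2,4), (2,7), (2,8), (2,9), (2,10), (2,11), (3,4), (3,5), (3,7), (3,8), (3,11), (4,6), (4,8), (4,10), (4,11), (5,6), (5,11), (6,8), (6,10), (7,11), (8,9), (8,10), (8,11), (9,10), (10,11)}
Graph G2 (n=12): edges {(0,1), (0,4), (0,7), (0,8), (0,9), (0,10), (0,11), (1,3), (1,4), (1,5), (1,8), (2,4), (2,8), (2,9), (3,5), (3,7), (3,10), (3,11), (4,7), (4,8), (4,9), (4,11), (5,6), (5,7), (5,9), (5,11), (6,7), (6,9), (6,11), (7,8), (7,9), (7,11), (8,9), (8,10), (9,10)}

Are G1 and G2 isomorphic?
Yes, isomorphic

The graphs are isomorphic.
One valid mapping φ: V(G1) → V(G2): 0→10, 1→5, 2→9, 3→11, 4→0, 5→3, 6→1, 7→6, 8→4, 9→2, 10→8, 11→7

Verify φ preserves adjacency — for each edge of G1, its image is an edge of G2:
  (0,2) → (φ(0),φ(2)) = (9,10) ∈ E(G2) ✓
  (0,4) → (φ(0),φ(4)) = (0,10) ∈ E(G2) ✓
  (0,5) → (φ(0),φ(5)) = (3,10) ∈ E(G2) ✓
  (0,10) → (φ(0),φ(10)) = (8,10) ∈ E(G2) ✓
  (1,2) → (φ(1),φ(2)) = (5,9) ∈ E(G2) ✓
  (1,3) → (φ(1),φ(3)) = (5,11) ∈ E(G2) ✓
  (1,5) → (φ(1),φ(5)) = (3,5) ∈ E(G2) ✓
  (1,6) → (φ(1),φ(6)) = (1,5) ∈ E(G2) ✓
  (1,7) → (φ(1),φ(7)) = (5,6) ∈ E(G2) ✓
  (1,11) → (φ(1),φ(11)) = (5,7) ∈ E(G2) ✓
  (2,4) → (φ(2),φ(4)) = (0,9) ∈ E(G2) ✓
  (2,7) → (φ(2),φ(7)) = (6,9) ∈ E(G2) ✓
  (2,8) → (φ(2),φ(8)) = (4,9) ∈ E(G2) ✓
  (2,9) → (φ(2),φ(9)) = (2,9) ∈ E(G2) ✓
  (2,10) → (φ(2),φ(10)) = (8,9) ∈ E(G2) ✓
  (2,11) → (φ(2),φ(11)) = (7,9) ∈ E(G2) ✓
  (3,4) → (φ(3),φ(4)) = (0,11) ∈ E(G2) ✓
  (3,5) → (φ(3),φ(5)) = (3,11) ∈ E(G2) ✓
  (3,7) → (φ(3),φ(7)) = (6,11) ∈ E(G2) ✓
  (3,8) → (φ(3),φ(8)) = (4,11) ∈ E(G2) ✓
  (3,11) → (φ(3),φ(11)) = (7,11) ∈ E(G2) ✓
  (4,6) → (φ(4),φ(6)) = (0,1) ∈ E(G2) ✓
  (4,8) → (φ(4),φ(8)) = (0,4) ∈ E(G2) ✓
  (4,10) → (φ(4),φ(10)) = (0,8) ∈ E(G2) ✓
  (4,11) → (φ(4),φ(11)) = (0,7) ∈ E(G2) ✓
  (5,6) → (φ(5),φ(6)) = (1,3) ∈ E(G2) ✓
  (5,11) → (φ(5),φ(11)) = (3,7) ∈ E(G2) ✓
  (6,8) → (φ(6),φ(8)) = (1,4) ∈ E(G2) ✓
  (6,10) → (φ(6),φ(10)) = (1,8) ∈ E(G2) ✓
  (7,11) → (φ(7),φ(11)) = (6,7) ∈ E(G2) ✓
  (8,9) → (φ(8),φ(9)) = (2,4) ∈ E(G2) ✓
  (8,10) → (φ(8),φ(10)) = (4,8) ∈ E(G2) ✓
  (8,11) → (φ(8),φ(11)) = (4,7) ∈ E(G2) ✓
  (9,10) → (φ(9),φ(10)) = (2,8) ∈ E(G2) ✓
  (10,11) → (φ(10),φ(11)) = (7,8) ∈ E(G2) ✓
All 35 edges of G1 map to edges of G2, and |E(G1)| = |E(G2)| = 35, so φ is a bijection on edges as well as vertices. Hence G1 ≅ G2.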